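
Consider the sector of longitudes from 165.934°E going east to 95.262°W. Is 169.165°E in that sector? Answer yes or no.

Yes

Band width going east from +165.934° to -95.262°: ((-95.262 − 165.934) mod 360) = 98.804°.
Offset of +169.165° east of the west edge: ((169.165 − 165.934) mod 360) = 3.231°.
3.231° ≤ 98.804° ⇒ inside.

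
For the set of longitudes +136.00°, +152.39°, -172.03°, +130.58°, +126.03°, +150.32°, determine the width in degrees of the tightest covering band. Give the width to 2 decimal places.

Sort the longitudes: -172.03°, +126.03°, +130.58°, +136.00°, +150.32°, +152.39°.
Eastward gaps between consecutive values (wrapping around): 298.06°, 4.55°, 5.42°, 14.32°, 2.07°, 35.58°.
Largest gap = 298.06° ⇒ minimal covering band is its complement: 360° − 298.06° = 61.94°.
Band runs from +126.03° eastward to -172.03°, crossing the antimeridian.

61.94°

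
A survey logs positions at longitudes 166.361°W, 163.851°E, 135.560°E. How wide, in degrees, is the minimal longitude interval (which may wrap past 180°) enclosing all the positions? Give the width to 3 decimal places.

Sort the longitudes: -166.361°, +135.560°, +163.851°.
Eastward gaps between consecutive values (wrapping around): 301.921°, 28.291°, 29.788°.
Largest gap = 301.921° ⇒ minimal covering band is its complement: 360° − 301.921° = 58.079°.
Band runs from +135.560° eastward to -166.361°, crossing the antimeridian.

58.079°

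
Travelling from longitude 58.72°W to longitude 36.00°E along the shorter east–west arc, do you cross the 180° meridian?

Signed shortest Δλ = ((36.00 − -58.72 + 180) mod 360) − 180 = 94.72°.
Going east by 94.72° from -58.72° reaches +36.00° without touching 180°.

No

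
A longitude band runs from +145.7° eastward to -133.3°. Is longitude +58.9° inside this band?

No

Band width going east from +145.7° to -133.3°: ((-133.3 − 145.7) mod 360) = 81.0°.
Offset of +58.9° east of the west edge: ((58.9 − 145.7) mod 360) = 273.2°.
273.2° > 81.0° ⇒ outside.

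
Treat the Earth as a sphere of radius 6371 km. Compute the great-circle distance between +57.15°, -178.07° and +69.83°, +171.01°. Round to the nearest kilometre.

1505 km

Δλ = 171.01 − -178.07 = 349.08°; wrapped into (−180°, 180°]: -10.92°.
Δφ = 69.83 − 57.15 = 12.68°.
a = sin²(Δφ/2) + cos φ₁ · cos φ₂ · sin²(Δλ/2) = 0.013888.
c = 2·atan2(√a, √(1−a)) = 0.23624 rad → d = 6371·c ≈ 1505.10 km.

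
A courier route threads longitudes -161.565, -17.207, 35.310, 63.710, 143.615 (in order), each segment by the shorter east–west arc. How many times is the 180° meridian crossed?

0

Leg 1: -161.565° → -17.207°, shortest Δλ = 144.358° (east) — does not cross 180°.
Leg 2: -17.207° → +35.310°, shortest Δλ = 52.517° (east) — does not cross 180°.
Leg 3: +35.310° → +63.710°, shortest Δλ = 28.4° (east) — does not cross 180°.
Leg 4: +63.710° → +143.615°, shortest Δλ = 79.905° (east) — does not cross 180°.
Total crossings: 0.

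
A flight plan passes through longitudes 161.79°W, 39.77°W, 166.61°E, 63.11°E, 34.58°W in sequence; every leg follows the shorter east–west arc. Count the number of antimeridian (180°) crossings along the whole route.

Leg 1: -161.79° → -39.77°, shortest Δλ = 122.02° (east) — does not cross 180°.
Leg 2: -39.77° → +166.61°, shortest Δλ = -153.62° (west) — crosses 180°.
Leg 3: +166.61° → +63.11°, shortest Δλ = -103.5° (west) — does not cross 180°.
Leg 4: +63.11° → -34.58°, shortest Δλ = -97.69° (west) — does not cross 180°.
Total crossings: 1.

1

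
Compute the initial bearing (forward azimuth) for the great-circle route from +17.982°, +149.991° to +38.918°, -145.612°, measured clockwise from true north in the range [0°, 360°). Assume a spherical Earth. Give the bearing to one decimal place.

54.9°

Δλ = -145.612 − 149.991 = -295.603°; wrapped into (−180°, 180°]: 64.397°.
θ = atan2( sin Δλ · cos φ₂ , cos φ₁ · sin φ₂ − sin φ₁ · cos φ₂ · cos Δλ )
  = atan2(0.70165, 0.49372) = 54.867° → normalised to [0°, 360°): 54.867°.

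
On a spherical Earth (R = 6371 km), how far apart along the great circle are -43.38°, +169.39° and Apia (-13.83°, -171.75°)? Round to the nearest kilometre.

Δλ = -171.75 − 169.39 = -341.14°; wrapped into (−180°, 180°]: 18.86°.
Δφ = -13.83 − -43.38 = 29.55°.
a = sin²(Δφ/2) + cos φ₁ · cos φ₂ · sin²(Δλ/2) = 0.083982.
c = 2·atan2(√a, √(1−a)) = 0.58803 rad → d = 6371·c ≈ 3746.34 km.

3746 km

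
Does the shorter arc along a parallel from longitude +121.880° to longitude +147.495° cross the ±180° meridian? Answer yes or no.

Signed shortest Δλ = ((147.495 − 121.880 + 180) mod 360) − 180 = 25.615°.
Going east by 25.615° from +121.880° reaches +147.495° without touching 180°.

No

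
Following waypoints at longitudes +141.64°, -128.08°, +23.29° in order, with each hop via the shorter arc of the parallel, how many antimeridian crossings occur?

Leg 1: +141.64° → -128.08°, shortest Δλ = 90.28° (east) — crosses 180°.
Leg 2: -128.08° → +23.29°, shortest Δλ = 151.37° (east) — does not cross 180°.
Total crossings: 1.

1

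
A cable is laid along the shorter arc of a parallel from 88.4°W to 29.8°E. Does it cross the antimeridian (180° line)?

Signed shortest Δλ = ((29.8 − -88.4 + 180) mod 360) − 180 = 118.2°.
Going east by 118.2° from -88.4° reaches +29.8° without touching 180°.

No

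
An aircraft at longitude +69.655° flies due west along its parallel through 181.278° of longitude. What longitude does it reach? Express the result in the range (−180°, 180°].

-111.623°

Start at +69.655°; shift −181.278° → -111.623°.
-111.623° already lies in (−180°, 180°].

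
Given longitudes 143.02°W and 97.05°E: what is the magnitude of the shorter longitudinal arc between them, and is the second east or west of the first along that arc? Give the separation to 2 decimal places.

119.93° west

Raw difference: 97.05 − -143.02 = 240.07°.
Normalise into (−180°, 180°]: 240.07° − 360° = -119.93°.
Negative ⇒ the second point lies to the west; separation 119.93°.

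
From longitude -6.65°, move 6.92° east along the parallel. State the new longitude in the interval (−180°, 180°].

Start at -6.65°; shift +6.92° → +0.27°.
+0.27° already lies in (−180°, 180°].

+0.27°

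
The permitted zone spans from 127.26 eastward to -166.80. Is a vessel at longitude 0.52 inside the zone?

No

Band width going east from +127.26° to -166.80°: ((-166.80 − 127.26) mod 360) = 65.94°.
Offset of +0.52° east of the west edge: ((0.52 − 127.26) mod 360) = 233.26°.
233.26° > 65.94° ⇒ outside.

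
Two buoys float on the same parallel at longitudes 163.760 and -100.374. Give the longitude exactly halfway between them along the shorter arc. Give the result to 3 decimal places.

Signed shortest Δλ from +163.760° to -100.374° is +95.866°.
Midpoint longitude = +163.760° + (+95.866°)/2 = +163.760° + 47.933° = +211.693°.
Normalise into (−180°, 180°]: -148.307°.
(The naïve average (+163.760 + -100.374)/2 = 31.693° is on the wrong side of the globe.)

-148.307°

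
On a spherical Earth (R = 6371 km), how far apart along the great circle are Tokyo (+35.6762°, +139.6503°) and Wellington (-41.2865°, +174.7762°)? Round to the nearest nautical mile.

Δλ = 174.7762 − 139.6503 = 35.1259°.
Δφ = -41.2865 − 35.6762 = -76.9627°.
a = sin²(Δφ/2) + cos φ₁ · cos φ₂ · sin²(Δλ/2) = 0.442787.
c = 2·atan2(√a, √(1−a)) = 1.45612 rad → d = 6371·c ≈ 9276.94 km ≈ 5009.15 nmi.

5009 nmi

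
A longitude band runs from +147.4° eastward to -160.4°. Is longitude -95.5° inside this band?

Band width going east from +147.4° to -160.4°: ((-160.4 − 147.4) mod 360) = 52.2°.
Offset of -95.5° east of the west edge: ((-95.5 − 147.4) mod 360) = 117.1°.
117.1° > 52.2° ⇒ outside.

No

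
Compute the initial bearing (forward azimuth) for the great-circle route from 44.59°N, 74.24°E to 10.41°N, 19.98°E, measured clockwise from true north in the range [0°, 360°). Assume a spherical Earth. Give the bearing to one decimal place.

251.0°

Δλ = 19.98 − 74.24 = -54.26°.
θ = atan2( sin Δλ · cos φ₂ , cos φ₁ · sin φ₂ − sin φ₁ · cos φ₂ · cos Δλ )
  = atan2(-0.79832, -0.27463) = -108.984° → normalised to [0°, 360°): 251.016°.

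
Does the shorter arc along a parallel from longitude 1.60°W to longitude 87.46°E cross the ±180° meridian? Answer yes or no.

Signed shortest Δλ = ((87.46 − -1.60 + 180) mod 360) − 180 = 89.06°.
Going east by 89.06° from -1.60° reaches +87.46° without touching 180°.

No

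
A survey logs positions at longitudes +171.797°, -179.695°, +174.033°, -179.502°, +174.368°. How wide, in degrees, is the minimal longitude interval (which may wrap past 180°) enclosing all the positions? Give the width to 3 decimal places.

Sort the longitudes: -179.695°, -179.502°, +171.797°, +174.033°, +174.368°.
Eastward gaps between consecutive values (wrapping around): 0.193°, 351.299°, 2.236°, 0.335°, 5.937°.
Largest gap = 351.299° ⇒ minimal covering band is its complement: 360° − 351.299° = 8.701°.
Band runs from +171.797° eastward to -179.502°, crossing the antimeridian.

8.701°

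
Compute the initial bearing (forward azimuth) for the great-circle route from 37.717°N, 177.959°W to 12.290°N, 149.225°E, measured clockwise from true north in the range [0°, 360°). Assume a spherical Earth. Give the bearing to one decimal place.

Δλ = 149.225 − -177.959 = 327.184°; wrapped into (−180°, 180°]: -32.816°.
θ = atan2( sin Δλ · cos φ₂ , cos φ₁ · sin φ₂ − sin φ₁ · cos φ₂ · cos Δλ )
  = atan2(-0.52952, -0.33397) = -122.240° → normalised to [0°, 360°): 237.760°.

237.8°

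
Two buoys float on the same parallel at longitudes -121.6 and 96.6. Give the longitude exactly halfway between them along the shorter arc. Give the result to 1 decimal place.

+167.5°

Signed shortest Δλ from -121.6° to +96.6° is -141.8°.
Midpoint longitude = -121.6° + (-141.8°)/2 = -121.6° − 70.9° = -192.5°.
Normalise into (−180°, 180°]: +167.5°.
(The naïve average (-121.6 + +96.6)/2 = -12.5° is on the wrong side of the globe.)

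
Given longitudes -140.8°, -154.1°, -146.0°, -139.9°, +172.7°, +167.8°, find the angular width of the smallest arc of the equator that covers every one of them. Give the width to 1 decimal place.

52.3°

Sort the longitudes: -154.1°, -146.0°, -140.8°, -139.9°, +167.8°, +172.7°.
Eastward gaps between consecutive values (wrapping around): 8.1°, 5.2°, 0.9°, 307.7°, 4.9°, 33.2°.
Largest gap = 307.7° ⇒ minimal covering band is its complement: 360° − 307.7° = 52.3°.
Band runs from +167.8° eastward to -139.9°, crossing the antimeridian.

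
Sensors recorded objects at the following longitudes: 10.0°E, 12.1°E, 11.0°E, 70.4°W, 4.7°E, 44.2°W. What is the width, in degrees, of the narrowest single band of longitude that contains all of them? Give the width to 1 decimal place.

82.5°

Sort the longitudes: -70.4°, -44.2°, +4.7°, +10.0°, +11.0°, +12.1°.
Eastward gaps between consecutive values (wrapping around): 26.2°, 48.9°, 5.3°, 1.0°, 1.1°, 277.5°.
Largest gap = 277.5° ⇒ minimal covering band is its complement: 360° − 277.5° = 82.5°.
Band runs from -70.4° eastward to +12.1°.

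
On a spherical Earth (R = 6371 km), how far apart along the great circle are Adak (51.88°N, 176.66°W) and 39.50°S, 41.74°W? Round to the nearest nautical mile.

Δλ = -41.74 − -176.66 = 134.92°.
Δφ = -39.50 − 51.88 = -91.38°.
a = sin²(Δφ/2) + cos φ₁ · cos φ₂ · sin²(Δλ/2) = 0.918381.
c = 2·atan2(√a, √(1−a)) = 2.56214 rad → d = 6371·c ≈ 16323.39 km ≈ 8813.93 nmi.

8814 nmi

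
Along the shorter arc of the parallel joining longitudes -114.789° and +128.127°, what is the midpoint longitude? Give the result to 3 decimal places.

Signed shortest Δλ from -114.789° to +128.127° is -117.084°.
Midpoint longitude = -114.789° + (-117.084°)/2 = -114.789° − 58.542° = -173.331°.
(The naïve average (-114.789 + +128.127)/2 = 6.669° is on the wrong side of the globe.)

-173.331°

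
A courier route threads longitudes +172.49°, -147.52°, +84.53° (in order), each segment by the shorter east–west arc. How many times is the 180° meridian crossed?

Leg 1: +172.49° → -147.52°, shortest Δλ = 39.99° (east) — crosses 180°.
Leg 2: -147.52° → +84.53°, shortest Δλ = -127.95° (west) — crosses 180°.
Total crossings: 2.

2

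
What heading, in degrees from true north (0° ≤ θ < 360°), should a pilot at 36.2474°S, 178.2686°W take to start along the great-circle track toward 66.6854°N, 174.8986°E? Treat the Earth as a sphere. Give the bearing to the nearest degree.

357°

Δλ = 174.8986 − -178.2686 = 353.1672°; wrapped into (−180°, 180°]: -6.8328°.
θ = atan2( sin Δλ · cos φ₂ , cos φ₁ · sin φ₂ − sin φ₁ · cos φ₂ · cos Δλ )
  = atan2(-0.04709, 0.97297) = -2.771° → normalised to [0°, 360°): 357.229°.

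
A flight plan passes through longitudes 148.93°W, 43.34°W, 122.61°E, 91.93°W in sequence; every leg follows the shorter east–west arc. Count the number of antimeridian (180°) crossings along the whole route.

1

Leg 1: -148.93° → -43.34°, shortest Δλ = 105.59° (east) — does not cross 180°.
Leg 2: -43.34° → +122.61°, shortest Δλ = 165.95° (east) — does not cross 180°.
Leg 3: +122.61° → -91.93°, shortest Δλ = 145.46° (east) — crosses 180°.
Total crossings: 1.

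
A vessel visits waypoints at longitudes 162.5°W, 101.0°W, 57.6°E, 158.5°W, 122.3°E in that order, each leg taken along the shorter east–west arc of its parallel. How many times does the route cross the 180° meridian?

2

Leg 1: -162.5° → -101.0°, shortest Δλ = 61.5° (east) — does not cross 180°.
Leg 2: -101.0° → +57.6°, shortest Δλ = 158.6° (east) — does not cross 180°.
Leg 3: +57.6° → -158.5°, shortest Δλ = 143.9° (east) — crosses 180°.
Leg 4: -158.5° → +122.3°, shortest Δλ = -79.2° (west) — crosses 180°.
Total crossings: 2.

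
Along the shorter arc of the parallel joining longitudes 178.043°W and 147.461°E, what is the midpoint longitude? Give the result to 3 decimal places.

Signed shortest Δλ from -178.043° to +147.461° is -34.496°.
Midpoint longitude = -178.043° + (-34.496°)/2 = -178.043° − 17.248° = -195.291°.
Normalise into (−180°, 180°]: +164.709°.
(The naïve average (-178.043 + +147.461)/2 = -15.291° is on the wrong side of the globe.)

164.709°E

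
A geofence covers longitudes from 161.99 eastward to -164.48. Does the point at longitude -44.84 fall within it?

No

Band width going east from +161.99° to -164.48°: ((-164.48 − 161.99) mod 360) = 33.53°.
Offset of -44.84° east of the west edge: ((-44.84 − 161.99) mod 360) = 153.17°.
153.17° > 33.53° ⇒ outside.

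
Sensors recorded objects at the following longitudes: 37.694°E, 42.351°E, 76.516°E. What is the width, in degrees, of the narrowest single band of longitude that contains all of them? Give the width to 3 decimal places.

38.822°

Sort the longitudes: +37.694°, +42.351°, +76.516°.
Eastward gaps between consecutive values (wrapping around): 4.657°, 34.165°, 321.178°.
Largest gap = 321.178° ⇒ minimal covering band is its complement: 360° − 321.178° = 38.822°.
Band runs from +37.694° eastward to +76.516°.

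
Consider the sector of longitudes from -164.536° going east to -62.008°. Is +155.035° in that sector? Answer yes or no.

Band width going east from -164.536° to -62.008°: ((-62.008 − -164.536) mod 360) = 102.528°.
Offset of +155.035° east of the west edge: ((155.035 − -164.536) mod 360) = 319.571°.
319.571° > 102.528° ⇒ outside.

No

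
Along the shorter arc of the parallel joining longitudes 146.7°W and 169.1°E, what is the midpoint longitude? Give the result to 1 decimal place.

Signed shortest Δλ from -146.7° to +169.1° is -44.2°.
Midpoint longitude = -146.7° + (-44.2°)/2 = -146.7° − 22.1° = -168.8°.
(The naïve average (-146.7 + +169.1)/2 = 11.2° is on the wrong side of the globe.)

168.8°W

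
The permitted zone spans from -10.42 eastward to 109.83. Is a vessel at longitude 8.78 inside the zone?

Yes

Band width going east from -10.42° to +109.83°: ((109.83 − -10.42) mod 360) = 120.25°.
Offset of +8.78° east of the west edge: ((8.78 − -10.42) mod 360) = 19.20°.
19.20° ≤ 120.25° ⇒ inside.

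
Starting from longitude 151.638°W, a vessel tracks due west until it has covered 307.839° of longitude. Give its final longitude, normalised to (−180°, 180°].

Start at -151.638°; shift −307.839° → -459.477°.
-459.477° lies outside (−180°, 180°]; add 360° → -99.477°.

99.477°W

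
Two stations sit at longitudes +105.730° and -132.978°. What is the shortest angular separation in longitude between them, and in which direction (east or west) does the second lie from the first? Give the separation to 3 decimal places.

Raw difference: -132.978 − 105.730 = -238.708°.
Normalise into (−180°, 180°]: -238.708° + 360° = 121.292°.
Positive ⇒ the second point lies to the east; separation 121.292°.

121.292° east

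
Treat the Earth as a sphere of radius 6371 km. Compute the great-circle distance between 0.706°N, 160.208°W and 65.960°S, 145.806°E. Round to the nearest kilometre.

8540 km

Δλ = 145.806 − -160.208 = 306.014°; wrapped into (−180°, 180°]: -53.986°.
Δφ = -65.960 − 0.706 = -66.666°.
a = sin²(Δφ/2) + cos φ₁ · cos φ₂ · sin²(Δλ/2) = 0.385871.
c = 2·atan2(√a, √(1−a)) = 1.34051 rad → d = 6371·c ≈ 8540.38 km.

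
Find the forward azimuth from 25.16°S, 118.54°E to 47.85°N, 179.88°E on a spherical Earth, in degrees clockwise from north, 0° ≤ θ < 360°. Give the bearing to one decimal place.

Δλ = 179.88 − 118.54 = 61.34°.
θ = atan2( sin Δλ · cos φ₂ , cos φ₁ · sin φ₂ − sin φ₁ · cos φ₂ · cos Δλ )
  = atan2(0.58885, 0.80789) = 36.088° → normalised to [0°, 360°): 36.088°.

36.1°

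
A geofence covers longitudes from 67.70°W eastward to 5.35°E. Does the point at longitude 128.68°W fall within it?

No

Band width going east from -67.70° to +5.35°: ((5.35 − -67.70) mod 360) = 73.05°.
Offset of -128.68° east of the west edge: ((-128.68 − -67.70) mod 360) = 299.02°.
299.02° > 73.05° ⇒ outside.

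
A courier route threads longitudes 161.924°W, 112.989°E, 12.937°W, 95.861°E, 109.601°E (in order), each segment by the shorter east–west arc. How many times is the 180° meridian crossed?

Leg 1: -161.924° → +112.989°, shortest Δλ = -85.087° (west) — crosses 180°.
Leg 2: +112.989° → -12.937°, shortest Δλ = -125.926° (west) — does not cross 180°.
Leg 3: -12.937° → +95.861°, shortest Δλ = 108.798° (east) — does not cross 180°.
Leg 4: +95.861° → +109.601°, shortest Δλ = 13.74° (east) — does not cross 180°.
Total crossings: 1.

1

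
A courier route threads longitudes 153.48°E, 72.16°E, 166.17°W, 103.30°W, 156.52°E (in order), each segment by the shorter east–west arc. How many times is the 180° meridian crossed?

2

Leg 1: +153.48° → +72.16°, shortest Δλ = -81.32° (west) — does not cross 180°.
Leg 2: +72.16° → -166.17°, shortest Δλ = 121.67° (east) — crosses 180°.
Leg 3: -166.17° → -103.30°, shortest Δλ = 62.87° (east) — does not cross 180°.
Leg 4: -103.30° → +156.52°, shortest Δλ = -100.18° (west) — crosses 180°.
Total crossings: 2.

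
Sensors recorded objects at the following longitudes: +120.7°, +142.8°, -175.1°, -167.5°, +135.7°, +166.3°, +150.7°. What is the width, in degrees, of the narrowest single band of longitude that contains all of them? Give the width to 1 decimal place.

71.8°

Sort the longitudes: -175.1°, -167.5°, +120.7°, +135.7°, +142.8°, +150.7°, +166.3°.
Eastward gaps between consecutive values (wrapping around): 7.6°, 288.2°, 15.0°, 7.1°, 7.9°, 15.6°, 18.6°.
Largest gap = 288.2° ⇒ minimal covering band is its complement: 360° − 288.2° = 71.8°.
Band runs from +120.7° eastward to -167.5°, crossing the antimeridian.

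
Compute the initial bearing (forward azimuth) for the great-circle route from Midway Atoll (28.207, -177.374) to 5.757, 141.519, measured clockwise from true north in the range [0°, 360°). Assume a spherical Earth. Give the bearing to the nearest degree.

Δλ = 141.519 − -177.374 = 318.893°; wrapped into (−180°, 180°]: -41.107°.
θ = atan2( sin Δλ · cos φ₂ , cos φ₁ · sin φ₂ − sin φ₁ · cos φ₂ · cos Δλ )
  = atan2(-0.65415, -0.26595) = -112.124° → normalised to [0°, 360°): 247.876°.

248°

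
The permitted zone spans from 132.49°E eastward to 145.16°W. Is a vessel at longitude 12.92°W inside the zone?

No

Band width going east from +132.49° to -145.16°: ((-145.16 − 132.49) mod 360) = 82.35°.
Offset of -12.92° east of the west edge: ((-12.92 − 132.49) mod 360) = 214.59°.
214.59° > 82.35° ⇒ outside.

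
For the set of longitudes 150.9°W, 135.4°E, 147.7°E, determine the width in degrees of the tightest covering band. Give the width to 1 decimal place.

Sort the longitudes: -150.9°, +135.4°, +147.7°.
Eastward gaps between consecutive values (wrapping around): 286.3°, 12.3°, 61.4°.
Largest gap = 286.3° ⇒ minimal covering band is its complement: 360° − 286.3° = 73.7°.
Band runs from +135.4° eastward to -150.9°, crossing the antimeridian.

73.7°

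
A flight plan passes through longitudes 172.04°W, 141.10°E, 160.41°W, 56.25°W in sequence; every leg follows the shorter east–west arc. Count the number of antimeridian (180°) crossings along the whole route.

2

Leg 1: -172.04° → +141.10°, shortest Δλ = -46.86° (west) — crosses 180°.
Leg 2: +141.10° → -160.41°, shortest Δλ = 58.49° (east) — crosses 180°.
Leg 3: -160.41° → -56.25°, shortest Δλ = 104.16° (east) — does not cross 180°.
Total crossings: 2.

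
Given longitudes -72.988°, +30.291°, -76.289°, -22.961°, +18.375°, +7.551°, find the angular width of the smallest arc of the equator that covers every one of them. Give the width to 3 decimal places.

106.580°

Sort the longitudes: -76.289°, -72.988°, -22.961°, +7.551°, +18.375°, +30.291°.
Eastward gaps between consecutive values (wrapping around): 3.301°, 50.027°, 30.512°, 10.824°, 11.916°, 253.420°.
Largest gap = 253.420° ⇒ minimal covering band is its complement: 360° − 253.420° = 106.580°.
Band runs from -76.289° eastward to +30.291°.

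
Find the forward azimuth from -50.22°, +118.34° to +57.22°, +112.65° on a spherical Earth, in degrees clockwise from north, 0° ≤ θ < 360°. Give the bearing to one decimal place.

Δλ = 112.65 − 118.34 = -5.69°.
θ = atan2( sin Δλ · cos φ₂ , cos φ₁ · sin φ₂ − sin φ₁ · cos φ₂ · cos Δλ )
  = atan2(-0.05368, 0.95198) = -3.227° → normalised to [0°, 360°): 356.773°.

356.8°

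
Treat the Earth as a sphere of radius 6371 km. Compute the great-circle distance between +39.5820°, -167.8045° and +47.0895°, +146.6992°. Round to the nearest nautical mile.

Δλ = 146.6992 − -167.8045 = 314.5037°; wrapped into (−180°, 180°]: -45.4963°.
Δφ = 47.0895 − 39.5820 = 7.5075°.
a = sin²(Δφ/2) + cos φ₁ · cos φ₂ · sin²(Δλ/2) = 0.082747.
c = 2·atan2(√a, √(1−a)) = 0.58356 rad → d = 6371·c ≈ 3717.87 km ≈ 2007.49 nmi.

2007 nmi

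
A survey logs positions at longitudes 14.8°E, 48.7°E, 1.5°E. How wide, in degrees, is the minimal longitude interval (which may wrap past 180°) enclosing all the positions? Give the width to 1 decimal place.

Sort the longitudes: +1.5°, +14.8°, +48.7°.
Eastward gaps between consecutive values (wrapping around): 13.3°, 33.9°, 312.8°.
Largest gap = 312.8° ⇒ minimal covering band is its complement: 360° − 312.8° = 47.2°.
Band runs from +1.5° eastward to +48.7°.

47.2°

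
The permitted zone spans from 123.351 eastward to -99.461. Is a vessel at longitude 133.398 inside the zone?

Yes

Band width going east from +123.351° to -99.461°: ((-99.461 − 123.351) mod 360) = 137.188°.
Offset of +133.398° east of the west edge: ((133.398 − 123.351) mod 360) = 10.047°.
10.047° ≤ 137.188° ⇒ inside.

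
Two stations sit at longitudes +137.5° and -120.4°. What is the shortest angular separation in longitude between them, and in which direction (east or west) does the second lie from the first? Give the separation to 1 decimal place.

102.1° east

Raw difference: -120.4 − 137.5 = -257.9°.
Normalise into (−180°, 180°]: -257.9° + 360° = 102.1°.
Positive ⇒ the second point lies to the east; separation 102.1°.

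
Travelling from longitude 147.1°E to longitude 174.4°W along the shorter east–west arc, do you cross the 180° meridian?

Yes

Naïve |-174.4 − 147.1| = 321.5° > 180°, so the shorter arc goes the other way round — across 180°.
Signed shortest Δλ = ((-174.4 − 147.1 + 180) mod 360) − 180 = 38.5°.
Going east by 38.5° from +147.1° passes through 180° before reaching -174.4°.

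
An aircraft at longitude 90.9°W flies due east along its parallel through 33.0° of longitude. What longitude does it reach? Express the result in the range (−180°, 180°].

57.9°W

Start at -90.9°; shift +33.0° → -57.9°.
-57.9° already lies in (−180°, 180°].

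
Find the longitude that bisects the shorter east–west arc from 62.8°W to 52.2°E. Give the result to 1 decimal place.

Signed shortest Δλ from -62.8° to +52.2° is +115.0°.
Midpoint longitude = -62.8° + (+115.0°)/2 = -62.8° + 57.5° = -5.3°.

5.3°W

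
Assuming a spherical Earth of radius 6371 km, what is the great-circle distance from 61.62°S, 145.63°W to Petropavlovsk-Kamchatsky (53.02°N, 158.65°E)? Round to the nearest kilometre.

13655 km

Δλ = 158.65 − -145.63 = 304.28°; wrapped into (−180°, 180°]: -55.72°.
Δφ = 53.02 − -61.62 = 114.64°.
a = sin²(Δφ/2) + cos φ₁ · cos φ₂ · sin²(Δλ/2) = 0.770897.
c = 2·atan2(√a, √(1−a)) = 2.14337 rad → d = 6371·c ≈ 13655.39 km.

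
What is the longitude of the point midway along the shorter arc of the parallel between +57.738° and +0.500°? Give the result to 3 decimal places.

Signed shortest Δλ from +57.738° to +0.500° is -57.238°.
Midpoint longitude = +57.738° + (-57.238°)/2 = +57.738° − 28.619° = +29.119°.

+29.119°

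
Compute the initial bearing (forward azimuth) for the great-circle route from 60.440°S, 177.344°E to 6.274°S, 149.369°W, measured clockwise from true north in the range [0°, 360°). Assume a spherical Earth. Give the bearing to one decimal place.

39.2°

Δλ = -149.369 − 177.344 = -326.713°; wrapped into (−180°, 180°]: 33.287°.
θ = atan2( sin Δλ · cos φ₂ , cos φ₁ · sin φ₂ − sin φ₁ · cos φ₂ · cos Δλ )
  = atan2(0.54555, 0.66886) = 39.202° → normalised to [0°, 360°): 39.202°.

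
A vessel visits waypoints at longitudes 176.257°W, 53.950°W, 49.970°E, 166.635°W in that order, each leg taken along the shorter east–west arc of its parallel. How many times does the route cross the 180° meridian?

1

Leg 1: -176.257° → -53.950°, shortest Δλ = 122.307° (east) — does not cross 180°.
Leg 2: -53.950° → +49.970°, shortest Δλ = 103.92° (east) — does not cross 180°.
Leg 3: +49.970° → -166.635°, shortest Δλ = 143.395° (east) — crosses 180°.
Total crossings: 1.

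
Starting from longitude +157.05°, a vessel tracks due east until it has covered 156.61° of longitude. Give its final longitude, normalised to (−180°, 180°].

Start at +157.05°; shift +156.61° → +313.66°.
+313.66° lies outside (−180°, 180°]; subtract 360° → -46.34°.

-46.34°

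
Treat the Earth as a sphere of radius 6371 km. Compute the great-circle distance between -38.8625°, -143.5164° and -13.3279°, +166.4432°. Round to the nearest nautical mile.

Δλ = 166.4432 − -143.5164 = 309.9596°; wrapped into (−180°, 180°]: -50.0404°.
Δφ = -13.3279 − -38.8625 = 25.5346°.
a = sin²(Δφ/2) + cos φ₁ · cos φ₂ · sin²(Δλ/2) = 0.184369.
c = 2·atan2(√a, √(1−a)) = 0.88762 rad → d = 6371·c ≈ 5655.01 km ≈ 3053.46 nmi.

3053 nmi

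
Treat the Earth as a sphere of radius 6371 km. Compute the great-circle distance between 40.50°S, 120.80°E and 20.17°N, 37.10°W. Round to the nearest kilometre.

Δλ = -37.10 − 120.80 = -157.90°.
Δφ = 20.17 − -40.50 = 60.67°.
a = sin²(Δφ/2) + cos φ₁ · cos φ₂ · sin²(Δλ/2) = 0.942633.
c = 2·atan2(√a, √(1−a)) = 2.65786 rad → d = 6371·c ≈ 16933.23 km.

16933 km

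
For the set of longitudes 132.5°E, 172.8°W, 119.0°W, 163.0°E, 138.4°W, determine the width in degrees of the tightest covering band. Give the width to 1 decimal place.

Sort the longitudes: -172.8°, -138.4°, -119.0°, +132.5°, +163.0°.
Eastward gaps between consecutive values (wrapping around): 34.4°, 19.4°, 251.5°, 30.5°, 24.2°.
Largest gap = 251.5° ⇒ minimal covering band is its complement: 360° − 251.5° = 108.5°.
Band runs from +132.5° eastward to -119.0°, crossing the antimeridian.

108.5°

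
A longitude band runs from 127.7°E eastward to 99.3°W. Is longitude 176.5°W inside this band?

Band width going east from +127.7° to -99.3°: ((-99.3 − 127.7) mod 360) = 133.0°.
Offset of -176.5° east of the west edge: ((-176.5 − 127.7) mod 360) = 55.8°.
55.8° ≤ 133.0° ⇒ inside.

Yes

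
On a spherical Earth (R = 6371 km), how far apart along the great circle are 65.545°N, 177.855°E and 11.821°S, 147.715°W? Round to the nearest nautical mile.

Δλ = -147.715 − 177.855 = -325.570°; wrapped into (−180°, 180°]: 34.430°.
Δφ = -11.821 − 65.545 = -77.366°.
a = sin²(Δφ/2) + cos φ₁ · cos φ₂ · sin²(Δλ/2) = 0.426131.
c = 2·atan2(√a, √(1−a)) = 1.42251 rad → d = 6371·c ≈ 9062.84 km ≈ 4893.54 nmi.

4894 nmi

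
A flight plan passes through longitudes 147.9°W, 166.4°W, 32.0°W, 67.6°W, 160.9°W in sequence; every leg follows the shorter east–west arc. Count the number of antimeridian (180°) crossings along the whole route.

Leg 1: -147.9° → -166.4°, shortest Δλ = -18.5° (west) — does not cross 180°.
Leg 2: -166.4° → -32.0°, shortest Δλ = 134.4° (east) — does not cross 180°.
Leg 3: -32.0° → -67.6°, shortest Δλ = -35.6° (west) — does not cross 180°.
Leg 4: -67.6° → -160.9°, shortest Δλ = -93.3° (west) — does not cross 180°.
Total crossings: 0.

0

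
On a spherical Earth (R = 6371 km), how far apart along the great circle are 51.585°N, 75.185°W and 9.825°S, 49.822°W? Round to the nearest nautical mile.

3914 nmi

Δλ = -49.822 − -75.185 = 25.363°.
Δφ = -9.825 − 51.585 = -61.410°.
a = sin²(Δφ/2) + cos φ₁ · cos φ₂ · sin²(Δλ/2) = 0.290237.
c = 2·atan2(√a, √(1−a)) = 1.13787 rad → d = 6371·c ≈ 7249.39 km ≈ 3914.36 nmi.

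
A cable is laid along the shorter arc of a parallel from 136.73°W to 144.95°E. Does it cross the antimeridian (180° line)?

Naïve |144.95 − -136.73| = 281.68° > 180°, so the shorter arc goes the other way round — across 180°.
Signed shortest Δλ = ((144.95 − -136.73 + 180) mod 360) − 180 = -78.32°.
Going west by 78.32° from -136.73° passes through 180° before reaching +144.95°.

Yes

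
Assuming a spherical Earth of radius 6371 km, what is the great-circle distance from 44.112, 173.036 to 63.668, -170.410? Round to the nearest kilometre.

2413 km

Δλ = -170.410 − 173.036 = -343.446°; wrapped into (−180°, 180°]: 16.554°.
Δφ = 63.668 − 44.112 = 19.556°.
a = sin²(Δφ/2) + cos φ₁ · cos φ₂ · sin²(Δλ/2) = 0.035443.
c = 2·atan2(√a, √(1−a)) = 0.37879 rad → d = 6371·c ≈ 2413.24 km.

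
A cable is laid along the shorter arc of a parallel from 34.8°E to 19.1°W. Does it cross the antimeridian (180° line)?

No

Signed shortest Δλ = ((-19.1 − 34.8 + 180) mod 360) − 180 = -53.9°.
Going west by 53.9° from +34.8° reaches -19.1° without touching 180°.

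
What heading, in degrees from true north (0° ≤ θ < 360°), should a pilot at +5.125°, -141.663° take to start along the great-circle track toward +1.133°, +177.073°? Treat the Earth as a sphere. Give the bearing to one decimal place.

265.9°

Δλ = 177.073 − -141.663 = 318.736°; wrapped into (−180°, 180°]: -41.264°.
θ = atan2( sin Δλ · cos φ₂ , cos φ₁ · sin φ₂ − sin φ₁ · cos φ₂ · cos Δλ )
  = atan2(-0.65940, -0.04744) = -94.115° → normalised to [0°, 360°): 265.885°.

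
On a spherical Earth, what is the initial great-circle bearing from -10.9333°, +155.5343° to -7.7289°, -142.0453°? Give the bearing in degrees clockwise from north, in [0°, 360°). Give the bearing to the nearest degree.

93°

Δλ = -142.0453 − 155.5343 = -297.5796°; wrapped into (−180°, 180°]: 62.4204°.
θ = atan2( sin Δλ · cos φ₂ , cos φ₁ · sin φ₂ − sin φ₁ · cos φ₂ · cos Δλ )
  = atan2(0.87832, -0.04503) = 92.935° → normalised to [0°, 360°): 92.935°.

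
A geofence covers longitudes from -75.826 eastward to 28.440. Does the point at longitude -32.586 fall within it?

Yes

Band width going east from -75.826° to +28.440°: ((28.440 − -75.826) mod 360) = 104.266°.
Offset of -32.586° east of the west edge: ((-32.586 − -75.826) mod 360) = 43.240°.
43.240° ≤ 104.266° ⇒ inside.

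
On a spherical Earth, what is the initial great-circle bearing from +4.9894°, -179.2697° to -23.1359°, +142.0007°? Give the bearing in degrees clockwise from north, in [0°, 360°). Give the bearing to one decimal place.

231.7°

Δλ = 142.0007 − -179.2697 = 321.2704°; wrapped into (−180°, 180°]: -38.7296°.
θ = atan2( sin Δλ · cos φ₂ , cos φ₁ · sin φ₂ − sin φ₁ · cos φ₂ · cos Δλ )
  = atan2(-0.57533, -0.45382) = -128.266° → normalised to [0°, 360°): 231.734°.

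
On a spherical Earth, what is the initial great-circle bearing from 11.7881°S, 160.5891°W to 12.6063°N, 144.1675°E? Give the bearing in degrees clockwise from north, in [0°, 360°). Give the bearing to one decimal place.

292.2°

Δλ = 144.1675 − -160.5891 = 304.7566°; wrapped into (−180°, 180°]: -55.2434°.
θ = atan2( sin Δλ · cos φ₂ , cos φ₁ · sin φ₂ − sin φ₁ · cos φ₂ · cos Δλ )
  = atan2(-0.80178, 0.32731) = -67.793° → normalised to [0°, 360°): 292.207°.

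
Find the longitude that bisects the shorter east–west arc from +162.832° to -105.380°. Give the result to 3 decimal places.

Signed shortest Δλ from +162.832° to -105.380° is +91.788°.
Midpoint longitude = +162.832° + (+91.788°)/2 = +162.832° + 45.894° = +208.726°.
Normalise into (−180°, 180°]: -151.274°.
(The naïve average (+162.832 + -105.380)/2 = 28.726° is on the wrong side of the globe.)

-151.274°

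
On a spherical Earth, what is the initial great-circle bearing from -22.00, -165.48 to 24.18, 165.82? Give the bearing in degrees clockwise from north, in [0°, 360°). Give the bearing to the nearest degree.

327°

Δλ = 165.82 − -165.48 = 331.30°; wrapped into (−180°, 180°]: -28.70°.
θ = atan2( sin Δλ · cos φ₂ , cos φ₁ · sin φ₂ − sin φ₁ · cos φ₂ · cos Δλ )
  = atan2(-0.43809, 0.67953) = -32.810° → normalised to [0°, 360°): 327.190°.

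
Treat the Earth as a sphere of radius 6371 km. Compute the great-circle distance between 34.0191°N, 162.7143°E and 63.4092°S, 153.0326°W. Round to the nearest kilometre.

11516 km

Δλ = -153.0326 − 162.7143 = -315.7469°; wrapped into (−180°, 180°]: 44.2531°.
Δφ = -63.4092 − 34.0191 = -97.4283°.
a = sin²(Δφ/2) + cos φ₁ · cos φ₂ · sin²(Δλ/2) = 0.617277.
c = 2·atan2(√a, √(1−a)) = 1.80756 rad → d = 6371·c ≈ 11515.93 km.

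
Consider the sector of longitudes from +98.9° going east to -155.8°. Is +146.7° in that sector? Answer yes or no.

Yes

Band width going east from +98.9° to -155.8°: ((-155.8 − 98.9) mod 360) = 105.3°.
Offset of +146.7° east of the west edge: ((146.7 − 98.9) mod 360) = 47.8°.
47.8° ≤ 105.3° ⇒ inside.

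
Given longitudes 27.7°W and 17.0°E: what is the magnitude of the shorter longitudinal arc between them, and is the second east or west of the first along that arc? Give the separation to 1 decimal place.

44.7° east

Raw difference: 17.0 − -27.7 = 44.7°.
Normalise into (−180°, 180°]: 44.7° stays 44.7°.
Positive ⇒ the second point lies to the east; separation 44.7°.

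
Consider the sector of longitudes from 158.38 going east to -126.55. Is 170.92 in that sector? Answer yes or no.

Yes

Band width going east from +158.38° to -126.55°: ((-126.55 − 158.38) mod 360) = 75.07°.
Offset of +170.92° east of the west edge: ((170.92 − 158.38) mod 360) = 12.54°.
12.54° ≤ 75.07° ⇒ inside.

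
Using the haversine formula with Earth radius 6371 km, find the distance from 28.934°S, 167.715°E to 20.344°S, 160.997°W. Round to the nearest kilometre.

Δλ = -160.997 − 167.715 = -328.712°; wrapped into (−180°, 180°]: 31.288°.
Δφ = -20.344 − -28.934 = 8.590°.
a = sin²(Δφ/2) + cos φ₁ · cos φ₂ · sin²(Δλ/2) = 0.065279.
c = 2·atan2(√a, √(1−a)) = 0.51672 rad → d = 6371·c ≈ 3292.04 km.

3292 km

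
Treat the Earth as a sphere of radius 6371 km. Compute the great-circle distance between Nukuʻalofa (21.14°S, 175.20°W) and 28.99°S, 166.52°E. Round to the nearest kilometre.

2034 km

Δλ = 166.52 − -175.20 = 341.72°; wrapped into (−180°, 180°]: -18.28°.
Δφ = -28.99 − -21.14 = -7.85°.
a = sin²(Δφ/2) + cos φ₁ · cos φ₂ · sin²(Δλ/2) = 0.025271.
c = 2·atan2(√a, √(1−a)) = 0.31929 rad → d = 6371·c ≈ 2034.21 km.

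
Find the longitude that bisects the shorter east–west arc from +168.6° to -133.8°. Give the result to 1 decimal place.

Signed shortest Δλ from +168.6° to -133.8° is +57.6°.
Midpoint longitude = +168.6° + (+57.6°)/2 = +168.6° + 28.8° = +197.4°.
Normalise into (−180°, 180°]: -162.6°.
(The naïve average (+168.6 + -133.8)/2 = 17.4° is on the wrong side of the globe.)

-162.6°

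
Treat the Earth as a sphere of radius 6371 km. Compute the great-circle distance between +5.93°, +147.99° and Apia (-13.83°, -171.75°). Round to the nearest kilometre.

4956 km

Δλ = -171.75 − 147.99 = -319.74°; wrapped into (−180°, 180°]: 40.26°.
Δφ = -13.83 − 5.93 = -19.76°.
a = sin²(Δφ/2) + cos φ₁ · cos φ₂ · sin²(Δλ/2) = 0.143833.
c = 2·atan2(√a, √(1−a)) = 0.77798 rad → d = 6371·c ≈ 4956.49 km.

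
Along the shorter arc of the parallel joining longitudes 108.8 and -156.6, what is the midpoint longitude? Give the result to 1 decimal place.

+156.1°

Signed shortest Δλ from +108.8° to -156.6° is +94.6°.
Midpoint longitude = +108.8° + (+94.6°)/2 = +108.8° + 47.3° = +156.1°.
(The naïve average (+108.8 + -156.6)/2 = -23.9° is on the wrong side of the globe.)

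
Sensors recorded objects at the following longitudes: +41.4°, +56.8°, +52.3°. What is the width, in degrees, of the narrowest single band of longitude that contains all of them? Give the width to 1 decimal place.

15.4°

Sort the longitudes: +41.4°, +52.3°, +56.8°.
Eastward gaps between consecutive values (wrapping around): 10.9°, 4.5°, 344.6°.
Largest gap = 344.6° ⇒ minimal covering band is its complement: 360° − 344.6° = 15.4°.
Band runs from +41.4° eastward to +56.8°.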